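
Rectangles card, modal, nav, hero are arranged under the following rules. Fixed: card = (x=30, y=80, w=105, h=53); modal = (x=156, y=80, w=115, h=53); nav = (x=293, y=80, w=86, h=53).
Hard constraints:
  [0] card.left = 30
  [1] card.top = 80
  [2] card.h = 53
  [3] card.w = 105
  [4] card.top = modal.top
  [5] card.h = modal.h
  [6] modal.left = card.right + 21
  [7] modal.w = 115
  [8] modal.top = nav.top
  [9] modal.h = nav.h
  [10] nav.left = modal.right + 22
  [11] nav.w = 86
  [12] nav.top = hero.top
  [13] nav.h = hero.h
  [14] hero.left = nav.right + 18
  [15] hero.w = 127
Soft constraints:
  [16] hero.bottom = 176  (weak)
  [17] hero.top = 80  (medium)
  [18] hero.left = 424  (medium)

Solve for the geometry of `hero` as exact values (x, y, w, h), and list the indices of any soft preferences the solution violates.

1. hero.y = 80  [nav.top = hero.top]
2. hero.h = 53  [nav.h = hero.h]
3. hero.x = 397  [hero.left = nav.right + 18]
4. hero.w = 127  [hero.w = 127]

hero = (x=397, y=80, w=127, h=53)
violated soft preferences: 16, 18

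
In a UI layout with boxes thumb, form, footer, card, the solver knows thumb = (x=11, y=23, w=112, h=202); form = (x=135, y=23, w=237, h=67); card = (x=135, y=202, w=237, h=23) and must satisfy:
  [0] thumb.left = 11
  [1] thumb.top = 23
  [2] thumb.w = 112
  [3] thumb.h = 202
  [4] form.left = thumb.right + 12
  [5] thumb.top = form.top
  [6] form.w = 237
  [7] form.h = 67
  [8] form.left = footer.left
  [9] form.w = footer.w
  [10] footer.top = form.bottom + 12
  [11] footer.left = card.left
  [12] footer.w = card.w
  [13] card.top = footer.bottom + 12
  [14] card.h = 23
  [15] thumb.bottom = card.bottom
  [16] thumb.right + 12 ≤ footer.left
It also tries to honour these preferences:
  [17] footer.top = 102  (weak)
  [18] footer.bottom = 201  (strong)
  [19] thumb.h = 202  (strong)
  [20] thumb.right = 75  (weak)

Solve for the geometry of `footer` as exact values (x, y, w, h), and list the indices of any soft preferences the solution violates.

1. footer.x = 135  [form.left = footer.left]
2. footer.w = 237  [form.w = footer.w]
3. footer.y = 102  [footer.top = form.bottom + 12]
4. footer.h = 88  [card.top = footer.bottom + 12]

footer = (x=135, y=102, w=237, h=88)
violated soft preferences: 18, 20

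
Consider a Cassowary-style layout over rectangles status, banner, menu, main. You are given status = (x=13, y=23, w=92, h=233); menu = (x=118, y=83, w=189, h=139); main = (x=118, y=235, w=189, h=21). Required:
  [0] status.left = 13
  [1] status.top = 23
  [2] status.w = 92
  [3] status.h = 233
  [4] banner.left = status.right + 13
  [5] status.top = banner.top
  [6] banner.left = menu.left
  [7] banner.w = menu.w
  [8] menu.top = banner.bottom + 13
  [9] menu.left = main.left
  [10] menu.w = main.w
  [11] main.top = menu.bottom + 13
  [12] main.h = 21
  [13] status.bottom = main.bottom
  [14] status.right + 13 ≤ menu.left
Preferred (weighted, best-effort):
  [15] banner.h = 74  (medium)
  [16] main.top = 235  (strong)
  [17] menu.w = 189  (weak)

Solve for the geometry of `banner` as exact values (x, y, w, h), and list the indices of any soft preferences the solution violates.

1. banner.x = 118  [banner.left = status.right + 13]
2. banner.y = 23  [status.top = banner.top]
3. banner.w = 189  [banner.w = menu.w]
4. banner.h = 47  [menu.top = banner.bottom + 13]

banner = (x=118, y=23, w=189, h=47)
violated soft preferences: 15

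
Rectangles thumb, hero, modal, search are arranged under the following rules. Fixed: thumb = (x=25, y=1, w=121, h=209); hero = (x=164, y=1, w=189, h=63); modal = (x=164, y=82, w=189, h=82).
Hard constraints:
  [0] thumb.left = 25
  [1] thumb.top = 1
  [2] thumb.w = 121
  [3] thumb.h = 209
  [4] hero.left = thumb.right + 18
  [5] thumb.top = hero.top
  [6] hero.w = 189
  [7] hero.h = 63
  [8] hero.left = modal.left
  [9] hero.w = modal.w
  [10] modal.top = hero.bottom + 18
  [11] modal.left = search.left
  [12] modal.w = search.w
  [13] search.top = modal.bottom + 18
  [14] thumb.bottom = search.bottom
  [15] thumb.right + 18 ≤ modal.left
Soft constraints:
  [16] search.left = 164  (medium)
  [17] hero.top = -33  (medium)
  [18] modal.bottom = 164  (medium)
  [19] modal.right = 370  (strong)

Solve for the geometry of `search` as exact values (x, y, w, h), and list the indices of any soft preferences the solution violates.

1. search.x = 164  [modal.left = search.left]
2. search.w = 189  [modal.w = search.w]
3. search.y = 182  [search.top = modal.bottom + 18]
4. search.h = 28  [thumb.bottom = search.bottom]

search = (x=164, y=182, w=189, h=28)
violated soft preferences: 17, 19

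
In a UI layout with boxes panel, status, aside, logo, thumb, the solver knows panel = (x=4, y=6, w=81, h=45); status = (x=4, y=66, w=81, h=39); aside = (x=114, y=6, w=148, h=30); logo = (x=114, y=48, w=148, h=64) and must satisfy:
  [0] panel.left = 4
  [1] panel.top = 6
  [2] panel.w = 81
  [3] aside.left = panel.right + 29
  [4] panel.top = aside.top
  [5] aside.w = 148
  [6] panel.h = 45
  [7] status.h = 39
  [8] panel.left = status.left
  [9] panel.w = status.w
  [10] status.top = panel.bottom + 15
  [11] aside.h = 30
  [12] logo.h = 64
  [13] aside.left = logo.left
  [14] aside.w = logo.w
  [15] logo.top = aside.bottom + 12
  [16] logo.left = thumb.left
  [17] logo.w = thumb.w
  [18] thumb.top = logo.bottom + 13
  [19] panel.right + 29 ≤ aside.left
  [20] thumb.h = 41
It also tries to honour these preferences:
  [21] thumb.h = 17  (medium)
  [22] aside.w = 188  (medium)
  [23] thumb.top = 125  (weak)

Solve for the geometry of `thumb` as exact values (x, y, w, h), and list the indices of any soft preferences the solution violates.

1. thumb.x = 114  [logo.left = thumb.left]
2. thumb.w = 148  [logo.w = thumb.w]
3. thumb.y = 125  [thumb.top = logo.bottom + 13]
4. thumb.h = 41  [thumb.h = 41]

thumb = (x=114, y=125, w=148, h=41)
violated soft preferences: 21, 22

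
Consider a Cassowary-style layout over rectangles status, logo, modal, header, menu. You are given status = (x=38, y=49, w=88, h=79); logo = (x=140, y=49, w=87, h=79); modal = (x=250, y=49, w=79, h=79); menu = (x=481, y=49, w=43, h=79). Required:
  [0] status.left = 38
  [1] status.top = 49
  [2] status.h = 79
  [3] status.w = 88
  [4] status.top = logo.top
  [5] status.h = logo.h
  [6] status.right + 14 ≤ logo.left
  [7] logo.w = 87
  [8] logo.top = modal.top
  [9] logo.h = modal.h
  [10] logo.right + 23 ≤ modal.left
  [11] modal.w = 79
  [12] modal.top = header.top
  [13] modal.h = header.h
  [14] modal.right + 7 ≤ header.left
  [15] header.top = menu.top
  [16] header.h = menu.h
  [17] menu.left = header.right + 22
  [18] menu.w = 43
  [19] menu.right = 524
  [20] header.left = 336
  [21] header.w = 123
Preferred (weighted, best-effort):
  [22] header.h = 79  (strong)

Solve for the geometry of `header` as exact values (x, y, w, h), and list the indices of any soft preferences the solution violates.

header = (x=336, y=49, w=123, h=79)
violated soft preferences: none

1. header.y = 49  [modal.top = header.top]
2. header.h = 79  [modal.h = header.h]
3. header.x = 336  [header.left = 336]
4. header.w = 123  [header.w = 123]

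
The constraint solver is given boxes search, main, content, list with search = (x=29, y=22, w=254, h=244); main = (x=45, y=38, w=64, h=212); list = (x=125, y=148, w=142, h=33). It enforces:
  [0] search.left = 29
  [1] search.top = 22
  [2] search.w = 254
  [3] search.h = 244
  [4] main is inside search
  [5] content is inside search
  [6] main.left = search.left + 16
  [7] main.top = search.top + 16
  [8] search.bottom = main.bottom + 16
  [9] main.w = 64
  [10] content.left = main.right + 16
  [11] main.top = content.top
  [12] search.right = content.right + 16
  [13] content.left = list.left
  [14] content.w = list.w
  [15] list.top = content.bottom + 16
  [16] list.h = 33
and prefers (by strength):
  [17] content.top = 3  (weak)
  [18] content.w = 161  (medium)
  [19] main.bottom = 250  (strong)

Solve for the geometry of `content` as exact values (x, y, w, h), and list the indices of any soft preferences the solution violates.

content = (x=125, y=38, w=142, h=94)
violated soft preferences: 17, 18

1. content.x = 125  [content.left = main.right + 16]
2. content.y = 38  [main.top = content.top]
3. content.w = 142  [search.right = content.right + 16]
4. content.h = 94  [list.top = content.bottom + 16]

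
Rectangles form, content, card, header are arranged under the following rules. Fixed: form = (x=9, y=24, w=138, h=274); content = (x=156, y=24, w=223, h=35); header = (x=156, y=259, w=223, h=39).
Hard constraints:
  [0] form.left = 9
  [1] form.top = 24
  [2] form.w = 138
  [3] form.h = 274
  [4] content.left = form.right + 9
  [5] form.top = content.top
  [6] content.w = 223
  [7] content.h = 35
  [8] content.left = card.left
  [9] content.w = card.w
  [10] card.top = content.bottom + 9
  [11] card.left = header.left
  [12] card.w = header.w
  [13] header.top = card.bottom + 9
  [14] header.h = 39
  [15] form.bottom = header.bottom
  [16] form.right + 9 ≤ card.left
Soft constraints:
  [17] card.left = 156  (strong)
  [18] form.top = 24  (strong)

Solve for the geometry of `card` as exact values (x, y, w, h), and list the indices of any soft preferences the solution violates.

card = (x=156, y=68, w=223, h=182)
violated soft preferences: none

1. card.x = 156  [content.left = card.left]
2. card.w = 223  [content.w = card.w]
3. card.y = 68  [card.top = content.bottom + 9]
4. card.h = 182  [header.top = card.bottom + 9]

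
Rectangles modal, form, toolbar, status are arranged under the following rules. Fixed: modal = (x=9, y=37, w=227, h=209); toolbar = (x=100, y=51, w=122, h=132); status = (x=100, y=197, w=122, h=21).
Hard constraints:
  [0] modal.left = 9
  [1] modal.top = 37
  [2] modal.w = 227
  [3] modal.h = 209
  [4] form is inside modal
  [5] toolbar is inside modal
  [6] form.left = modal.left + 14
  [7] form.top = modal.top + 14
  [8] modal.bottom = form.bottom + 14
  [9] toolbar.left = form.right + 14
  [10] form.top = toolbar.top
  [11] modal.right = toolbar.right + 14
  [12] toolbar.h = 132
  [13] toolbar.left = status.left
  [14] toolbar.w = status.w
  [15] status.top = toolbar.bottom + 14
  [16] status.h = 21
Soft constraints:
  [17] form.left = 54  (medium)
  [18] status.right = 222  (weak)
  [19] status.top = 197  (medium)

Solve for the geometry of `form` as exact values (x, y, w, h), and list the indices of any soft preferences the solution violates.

1. form.x = 23  [form.left = modal.left + 14]
2. form.y = 51  [form.top = modal.top + 14]
3. form.h = 181  [modal.bottom = form.bottom + 14]
4. form.w = 63  [toolbar.left = form.right + 14]

form = (x=23, y=51, w=63, h=181)
violated soft preferences: 17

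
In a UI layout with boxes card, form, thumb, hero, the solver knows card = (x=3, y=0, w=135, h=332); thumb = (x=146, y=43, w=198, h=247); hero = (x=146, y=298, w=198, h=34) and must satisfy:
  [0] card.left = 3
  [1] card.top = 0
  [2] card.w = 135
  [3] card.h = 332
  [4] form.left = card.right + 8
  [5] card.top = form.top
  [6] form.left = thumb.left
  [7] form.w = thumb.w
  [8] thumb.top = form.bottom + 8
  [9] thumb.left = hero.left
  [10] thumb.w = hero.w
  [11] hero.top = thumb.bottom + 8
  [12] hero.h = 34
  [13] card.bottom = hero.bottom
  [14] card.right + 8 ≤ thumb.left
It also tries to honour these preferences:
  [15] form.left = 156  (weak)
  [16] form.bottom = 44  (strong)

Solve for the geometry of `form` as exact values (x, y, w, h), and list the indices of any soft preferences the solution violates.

1. form.x = 146  [form.left = card.right + 8]
2. form.y = 0  [card.top = form.top]
3. form.w = 198  [form.w = thumb.w]
4. form.h = 35  [thumb.top = form.bottom + 8]

form = (x=146, y=0, w=198, h=35)
violated soft preferences: 15, 16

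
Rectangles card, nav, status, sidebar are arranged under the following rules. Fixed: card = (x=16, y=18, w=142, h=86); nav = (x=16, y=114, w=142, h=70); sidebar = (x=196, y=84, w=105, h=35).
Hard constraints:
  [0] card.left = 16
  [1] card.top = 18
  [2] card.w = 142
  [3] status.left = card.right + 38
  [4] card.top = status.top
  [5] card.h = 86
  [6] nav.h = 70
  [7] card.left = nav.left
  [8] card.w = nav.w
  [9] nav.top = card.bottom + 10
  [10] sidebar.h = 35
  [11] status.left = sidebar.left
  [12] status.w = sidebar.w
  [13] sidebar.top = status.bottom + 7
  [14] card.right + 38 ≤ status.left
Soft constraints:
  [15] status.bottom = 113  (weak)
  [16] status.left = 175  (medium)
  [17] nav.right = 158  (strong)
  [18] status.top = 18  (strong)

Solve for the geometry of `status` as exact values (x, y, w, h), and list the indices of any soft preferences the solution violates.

status = (x=196, y=18, w=105, h=59)
violated soft preferences: 15, 16

1. status.x = 196  [status.left = card.right + 38]
2. status.y = 18  [card.top = status.top]
3. status.w = 105  [status.w = sidebar.w]
4. status.h = 59  [sidebar.top = status.bottom + 7]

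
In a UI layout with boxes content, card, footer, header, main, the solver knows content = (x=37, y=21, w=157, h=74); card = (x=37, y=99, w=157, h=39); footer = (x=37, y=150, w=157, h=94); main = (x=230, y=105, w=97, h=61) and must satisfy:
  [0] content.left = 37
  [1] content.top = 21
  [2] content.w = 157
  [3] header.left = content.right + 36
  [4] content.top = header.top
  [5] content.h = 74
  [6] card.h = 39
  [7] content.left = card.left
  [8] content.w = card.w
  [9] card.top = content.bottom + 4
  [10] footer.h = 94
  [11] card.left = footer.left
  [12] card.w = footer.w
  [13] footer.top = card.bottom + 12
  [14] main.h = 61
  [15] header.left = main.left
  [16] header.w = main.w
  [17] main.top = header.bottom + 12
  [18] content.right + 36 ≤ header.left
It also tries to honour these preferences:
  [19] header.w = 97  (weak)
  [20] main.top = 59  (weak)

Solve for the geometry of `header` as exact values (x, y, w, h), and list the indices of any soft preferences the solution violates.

header = (x=230, y=21, w=97, h=72)
violated soft preferences: 20

1. header.x = 230  [header.left = content.right + 36]
2. header.y = 21  [content.top = header.top]
3. header.w = 97  [header.w = main.w]
4. header.h = 72  [main.top = header.bottom + 12]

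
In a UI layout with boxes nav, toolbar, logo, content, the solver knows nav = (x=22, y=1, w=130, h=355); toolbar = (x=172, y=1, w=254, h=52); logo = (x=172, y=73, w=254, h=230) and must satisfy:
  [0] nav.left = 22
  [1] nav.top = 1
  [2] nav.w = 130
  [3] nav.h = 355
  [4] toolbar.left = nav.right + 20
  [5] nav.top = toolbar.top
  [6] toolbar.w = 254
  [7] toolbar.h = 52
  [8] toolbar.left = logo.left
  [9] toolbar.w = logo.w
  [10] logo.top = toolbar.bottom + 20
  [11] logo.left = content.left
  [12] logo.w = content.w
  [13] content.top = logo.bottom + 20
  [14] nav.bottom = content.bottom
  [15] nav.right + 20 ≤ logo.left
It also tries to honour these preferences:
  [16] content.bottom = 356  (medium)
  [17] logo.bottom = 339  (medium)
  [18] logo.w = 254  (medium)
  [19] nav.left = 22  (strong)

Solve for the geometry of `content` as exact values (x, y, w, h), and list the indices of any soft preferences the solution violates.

1. content.x = 172  [logo.left = content.left]
2. content.w = 254  [logo.w = content.w]
3. content.y = 323  [content.top = logo.bottom + 20]
4. content.h = 33  [nav.bottom = content.bottom]

content = (x=172, y=323, w=254, h=33)
violated soft preferences: 17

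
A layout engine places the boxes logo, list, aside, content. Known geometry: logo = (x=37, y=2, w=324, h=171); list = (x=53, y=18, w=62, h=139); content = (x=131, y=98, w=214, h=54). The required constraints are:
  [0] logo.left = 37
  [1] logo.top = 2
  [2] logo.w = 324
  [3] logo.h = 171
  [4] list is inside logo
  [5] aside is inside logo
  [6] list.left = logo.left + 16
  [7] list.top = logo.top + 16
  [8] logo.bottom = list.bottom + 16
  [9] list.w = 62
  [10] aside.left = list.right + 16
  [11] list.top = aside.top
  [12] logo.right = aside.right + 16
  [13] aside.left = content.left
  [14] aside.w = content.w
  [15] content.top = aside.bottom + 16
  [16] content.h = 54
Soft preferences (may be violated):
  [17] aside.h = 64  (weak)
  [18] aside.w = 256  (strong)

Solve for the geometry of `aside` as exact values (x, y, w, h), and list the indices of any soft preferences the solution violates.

aside = (x=131, y=18, w=214, h=64)
violated soft preferences: 18

1. aside.x = 131  [aside.left = list.right + 16]
2. aside.y = 18  [list.top = aside.top]
3. aside.w = 214  [logo.right = aside.right + 16]
4. aside.h = 64  [content.top = aside.bottom + 16]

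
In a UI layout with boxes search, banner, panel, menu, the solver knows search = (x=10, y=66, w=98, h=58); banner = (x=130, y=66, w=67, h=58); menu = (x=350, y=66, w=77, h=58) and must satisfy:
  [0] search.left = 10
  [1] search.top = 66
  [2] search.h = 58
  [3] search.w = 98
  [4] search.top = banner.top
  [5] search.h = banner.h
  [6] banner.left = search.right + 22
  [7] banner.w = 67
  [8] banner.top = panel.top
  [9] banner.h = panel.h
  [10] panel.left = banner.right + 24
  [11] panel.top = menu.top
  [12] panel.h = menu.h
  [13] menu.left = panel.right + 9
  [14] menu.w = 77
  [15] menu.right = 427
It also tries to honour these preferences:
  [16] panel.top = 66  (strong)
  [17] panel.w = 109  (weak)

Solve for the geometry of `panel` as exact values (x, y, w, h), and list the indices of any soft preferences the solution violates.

1. panel.y = 66  [banner.top = panel.top]
2. panel.h = 58  [banner.h = panel.h]
3. panel.x = 221  [panel.left = banner.right + 24]
4. panel.w = 120  [menu.left = panel.right + 9]

panel = (x=221, y=66, w=120, h=58)
violated soft preferences: 17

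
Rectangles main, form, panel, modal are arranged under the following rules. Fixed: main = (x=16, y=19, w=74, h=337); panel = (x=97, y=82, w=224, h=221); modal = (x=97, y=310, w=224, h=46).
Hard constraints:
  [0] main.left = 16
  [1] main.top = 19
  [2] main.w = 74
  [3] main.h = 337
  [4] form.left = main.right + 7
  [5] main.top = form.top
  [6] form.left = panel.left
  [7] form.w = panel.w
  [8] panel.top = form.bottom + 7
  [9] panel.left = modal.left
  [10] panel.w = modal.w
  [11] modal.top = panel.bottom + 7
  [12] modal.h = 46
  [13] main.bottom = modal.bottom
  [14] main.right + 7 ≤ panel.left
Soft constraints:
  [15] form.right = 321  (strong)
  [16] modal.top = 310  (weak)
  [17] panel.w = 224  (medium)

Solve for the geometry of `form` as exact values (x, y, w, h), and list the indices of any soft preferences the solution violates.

form = (x=97, y=19, w=224, h=56)
violated soft preferences: none

1. form.x = 97  [form.left = main.right + 7]
2. form.y = 19  [main.top = form.top]
3. form.w = 224  [form.w = panel.w]
4. form.h = 56  [panel.top = form.bottom + 7]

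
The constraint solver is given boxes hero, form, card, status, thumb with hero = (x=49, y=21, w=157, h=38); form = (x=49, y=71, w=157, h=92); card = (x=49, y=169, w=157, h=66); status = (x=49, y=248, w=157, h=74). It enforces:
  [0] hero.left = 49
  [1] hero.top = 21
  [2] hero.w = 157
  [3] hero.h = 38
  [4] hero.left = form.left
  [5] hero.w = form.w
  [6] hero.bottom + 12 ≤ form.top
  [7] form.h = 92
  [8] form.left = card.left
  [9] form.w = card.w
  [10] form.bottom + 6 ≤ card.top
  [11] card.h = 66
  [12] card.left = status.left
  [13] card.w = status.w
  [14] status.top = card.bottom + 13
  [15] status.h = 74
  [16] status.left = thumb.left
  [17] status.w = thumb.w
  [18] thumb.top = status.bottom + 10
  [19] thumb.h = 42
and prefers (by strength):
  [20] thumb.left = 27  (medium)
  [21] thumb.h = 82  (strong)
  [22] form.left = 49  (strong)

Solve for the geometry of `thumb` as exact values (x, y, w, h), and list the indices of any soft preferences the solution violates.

1. thumb.x = 49  [status.left = thumb.left]
2. thumb.w = 157  [status.w = thumb.w]
3. thumb.y = 332  [thumb.top = status.bottom + 10]
4. thumb.h = 42  [thumb.h = 42]

thumb = (x=49, y=332, w=157, h=42)
violated soft preferences: 20, 21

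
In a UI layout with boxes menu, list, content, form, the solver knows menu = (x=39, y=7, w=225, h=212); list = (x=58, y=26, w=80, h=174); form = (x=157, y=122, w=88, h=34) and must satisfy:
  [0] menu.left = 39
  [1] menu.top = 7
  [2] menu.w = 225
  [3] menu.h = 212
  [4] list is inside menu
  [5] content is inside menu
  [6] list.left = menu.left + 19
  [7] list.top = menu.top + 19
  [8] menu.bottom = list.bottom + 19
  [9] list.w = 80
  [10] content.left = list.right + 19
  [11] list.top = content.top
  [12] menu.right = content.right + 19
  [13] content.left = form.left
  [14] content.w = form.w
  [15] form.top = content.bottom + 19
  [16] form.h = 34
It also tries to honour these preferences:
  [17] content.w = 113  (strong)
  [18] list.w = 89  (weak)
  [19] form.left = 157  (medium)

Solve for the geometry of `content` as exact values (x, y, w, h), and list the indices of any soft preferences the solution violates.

1. content.x = 157  [content.left = list.right + 19]
2. content.y = 26  [list.top = content.top]
3. content.w = 88  [menu.right = content.right + 19]
4. content.h = 77  [form.top = content.bottom + 19]

content = (x=157, y=26, w=88, h=77)
violated soft preferences: 17, 18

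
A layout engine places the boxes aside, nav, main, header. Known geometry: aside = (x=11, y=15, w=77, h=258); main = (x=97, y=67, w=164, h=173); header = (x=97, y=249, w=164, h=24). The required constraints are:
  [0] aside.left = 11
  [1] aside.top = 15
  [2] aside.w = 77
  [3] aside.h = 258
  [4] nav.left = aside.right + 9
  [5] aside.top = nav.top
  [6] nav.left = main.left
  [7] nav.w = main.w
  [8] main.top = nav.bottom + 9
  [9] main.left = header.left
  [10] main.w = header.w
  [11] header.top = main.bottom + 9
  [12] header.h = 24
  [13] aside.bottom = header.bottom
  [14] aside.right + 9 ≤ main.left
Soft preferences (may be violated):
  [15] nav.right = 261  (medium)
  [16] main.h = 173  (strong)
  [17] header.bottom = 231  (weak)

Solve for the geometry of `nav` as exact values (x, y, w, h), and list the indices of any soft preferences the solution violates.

nav = (x=97, y=15, w=164, h=43)
violated soft preferences: 17

1. nav.x = 97  [nav.left = aside.right + 9]
2. nav.y = 15  [aside.top = nav.top]
3. nav.w = 164  [nav.w = main.w]
4. nav.h = 43  [main.top = nav.bottom + 9]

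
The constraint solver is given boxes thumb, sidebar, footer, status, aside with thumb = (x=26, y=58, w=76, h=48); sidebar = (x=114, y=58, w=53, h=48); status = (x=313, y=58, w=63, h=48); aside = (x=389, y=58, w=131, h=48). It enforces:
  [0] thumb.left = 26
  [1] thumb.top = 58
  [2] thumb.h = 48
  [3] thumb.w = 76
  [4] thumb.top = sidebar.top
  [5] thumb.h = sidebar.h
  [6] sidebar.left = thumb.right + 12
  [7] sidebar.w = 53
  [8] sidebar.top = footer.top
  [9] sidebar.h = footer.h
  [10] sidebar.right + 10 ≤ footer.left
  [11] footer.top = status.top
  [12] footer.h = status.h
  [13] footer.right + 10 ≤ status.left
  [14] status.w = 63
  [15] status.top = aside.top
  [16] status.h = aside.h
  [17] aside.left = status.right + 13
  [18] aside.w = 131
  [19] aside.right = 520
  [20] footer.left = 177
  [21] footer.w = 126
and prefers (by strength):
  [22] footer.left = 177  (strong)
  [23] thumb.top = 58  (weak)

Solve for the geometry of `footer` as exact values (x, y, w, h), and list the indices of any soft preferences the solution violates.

footer = (x=177, y=58, w=126, h=48)
violated soft preferences: none

1. footer.y = 58  [sidebar.top = footer.top]
2. footer.h = 48  [sidebar.h = footer.h]
3. footer.x = 177  [footer.left = 177]
4. footer.w = 126  [footer.w = 126]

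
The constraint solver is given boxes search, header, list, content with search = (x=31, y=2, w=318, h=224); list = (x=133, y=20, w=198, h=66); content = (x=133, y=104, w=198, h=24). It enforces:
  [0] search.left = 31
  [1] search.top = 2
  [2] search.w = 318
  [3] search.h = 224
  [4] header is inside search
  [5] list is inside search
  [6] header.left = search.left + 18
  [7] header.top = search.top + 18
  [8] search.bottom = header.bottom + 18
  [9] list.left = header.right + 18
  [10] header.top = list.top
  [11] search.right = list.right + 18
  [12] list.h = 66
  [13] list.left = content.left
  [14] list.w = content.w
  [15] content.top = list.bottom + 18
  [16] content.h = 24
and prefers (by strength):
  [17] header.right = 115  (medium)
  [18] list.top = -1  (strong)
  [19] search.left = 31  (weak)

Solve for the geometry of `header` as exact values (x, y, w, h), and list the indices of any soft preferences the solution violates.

header = (x=49, y=20, w=66, h=188)
violated soft preferences: 18

1. header.x = 49  [header.left = search.left + 18]
2. header.y = 20  [header.top = search.top + 18]
3. header.h = 188  [search.bottom = header.bottom + 18]
4. header.w = 66  [list.left = header.right + 18]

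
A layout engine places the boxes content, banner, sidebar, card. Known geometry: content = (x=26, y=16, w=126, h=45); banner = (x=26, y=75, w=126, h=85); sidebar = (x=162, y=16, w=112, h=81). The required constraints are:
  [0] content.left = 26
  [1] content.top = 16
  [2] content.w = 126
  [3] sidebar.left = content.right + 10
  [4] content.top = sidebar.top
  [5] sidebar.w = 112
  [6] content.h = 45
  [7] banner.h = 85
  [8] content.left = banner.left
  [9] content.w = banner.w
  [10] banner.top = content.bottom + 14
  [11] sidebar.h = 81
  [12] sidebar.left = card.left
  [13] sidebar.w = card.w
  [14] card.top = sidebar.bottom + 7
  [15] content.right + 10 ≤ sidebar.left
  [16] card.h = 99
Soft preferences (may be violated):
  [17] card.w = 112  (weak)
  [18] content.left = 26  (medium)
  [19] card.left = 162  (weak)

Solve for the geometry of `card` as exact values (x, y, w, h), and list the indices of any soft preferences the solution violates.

1. card.x = 162  [sidebar.left = card.left]
2. card.w = 112  [sidebar.w = card.w]
3. card.y = 104  [card.top = sidebar.bottom + 7]
4. card.h = 99  [card.h = 99]

card = (x=162, y=104, w=112, h=99)
violated soft preferences: none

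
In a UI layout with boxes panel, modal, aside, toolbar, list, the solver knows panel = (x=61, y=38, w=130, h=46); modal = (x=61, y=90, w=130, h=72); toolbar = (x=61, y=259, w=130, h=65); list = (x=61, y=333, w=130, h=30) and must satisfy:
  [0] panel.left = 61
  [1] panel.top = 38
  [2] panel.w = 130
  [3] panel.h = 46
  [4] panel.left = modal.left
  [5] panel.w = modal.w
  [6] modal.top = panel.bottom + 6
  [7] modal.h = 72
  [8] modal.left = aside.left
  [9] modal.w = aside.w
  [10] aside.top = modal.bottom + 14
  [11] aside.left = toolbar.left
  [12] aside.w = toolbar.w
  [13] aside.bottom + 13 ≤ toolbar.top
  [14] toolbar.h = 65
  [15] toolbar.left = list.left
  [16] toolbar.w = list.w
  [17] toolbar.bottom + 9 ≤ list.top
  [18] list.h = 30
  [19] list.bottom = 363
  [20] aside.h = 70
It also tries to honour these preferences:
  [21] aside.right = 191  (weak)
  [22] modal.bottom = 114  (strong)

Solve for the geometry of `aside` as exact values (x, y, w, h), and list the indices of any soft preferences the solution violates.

aside = (x=61, y=176, w=130, h=70)
violated soft preferences: 22

1. aside.x = 61  [modal.left = aside.left]
2. aside.w = 130  [modal.w = aside.w]
3. aside.y = 176  [aside.top = modal.bottom + 14]
4. aside.h = 70  [aside.h = 70]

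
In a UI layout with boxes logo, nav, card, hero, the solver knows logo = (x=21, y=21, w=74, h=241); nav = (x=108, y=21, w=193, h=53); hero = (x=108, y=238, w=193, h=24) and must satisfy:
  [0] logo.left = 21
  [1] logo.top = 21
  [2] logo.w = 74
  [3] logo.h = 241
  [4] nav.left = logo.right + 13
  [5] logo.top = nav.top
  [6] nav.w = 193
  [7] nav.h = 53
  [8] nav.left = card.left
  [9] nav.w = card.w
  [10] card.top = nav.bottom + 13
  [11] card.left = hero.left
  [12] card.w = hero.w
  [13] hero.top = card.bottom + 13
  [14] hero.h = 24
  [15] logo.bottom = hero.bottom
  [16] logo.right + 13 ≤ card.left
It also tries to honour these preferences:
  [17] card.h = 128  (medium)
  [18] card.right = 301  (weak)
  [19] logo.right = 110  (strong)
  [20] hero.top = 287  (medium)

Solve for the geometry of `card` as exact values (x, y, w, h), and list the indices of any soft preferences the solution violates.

card = (x=108, y=87, w=193, h=138)
violated soft preferences: 17, 19, 20

1. card.x = 108  [nav.left = card.left]
2. card.w = 193  [nav.w = card.w]
3. card.y = 87  [card.top = nav.bottom + 13]
4. card.h = 138  [hero.top = card.bottom + 13]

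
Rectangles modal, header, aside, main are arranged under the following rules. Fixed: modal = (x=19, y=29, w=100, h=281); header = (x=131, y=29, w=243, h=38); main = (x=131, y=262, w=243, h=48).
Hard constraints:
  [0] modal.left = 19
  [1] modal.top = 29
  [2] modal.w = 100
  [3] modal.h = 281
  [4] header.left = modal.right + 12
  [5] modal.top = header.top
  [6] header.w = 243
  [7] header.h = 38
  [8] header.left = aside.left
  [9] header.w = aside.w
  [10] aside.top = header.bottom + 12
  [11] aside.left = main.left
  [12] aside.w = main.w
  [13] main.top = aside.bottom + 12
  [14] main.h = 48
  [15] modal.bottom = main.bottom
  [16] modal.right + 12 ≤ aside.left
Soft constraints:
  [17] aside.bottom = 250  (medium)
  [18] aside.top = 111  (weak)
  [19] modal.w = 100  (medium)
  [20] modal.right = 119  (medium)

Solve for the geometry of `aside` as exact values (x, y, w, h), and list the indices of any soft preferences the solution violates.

aside = (x=131, y=79, w=243, h=171)
violated soft preferences: 18

1. aside.x = 131  [header.left = aside.left]
2. aside.w = 243  [header.w = aside.w]
3. aside.y = 79  [aside.top = header.bottom + 12]
4. aside.h = 171  [main.top = aside.bottom + 12]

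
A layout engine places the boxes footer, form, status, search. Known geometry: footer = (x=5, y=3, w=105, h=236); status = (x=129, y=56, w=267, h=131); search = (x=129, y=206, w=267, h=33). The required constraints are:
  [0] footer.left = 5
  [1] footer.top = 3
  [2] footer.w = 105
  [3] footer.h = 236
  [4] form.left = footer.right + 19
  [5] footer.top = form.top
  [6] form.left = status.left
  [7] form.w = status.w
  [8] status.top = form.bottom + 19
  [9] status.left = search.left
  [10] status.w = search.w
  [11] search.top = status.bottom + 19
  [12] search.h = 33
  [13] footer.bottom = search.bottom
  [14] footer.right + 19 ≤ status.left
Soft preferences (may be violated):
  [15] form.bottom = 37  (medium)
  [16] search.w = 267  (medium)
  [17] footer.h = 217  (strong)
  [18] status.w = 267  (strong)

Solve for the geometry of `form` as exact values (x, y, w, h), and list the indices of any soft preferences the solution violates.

1. form.x = 129  [form.left = footer.right + 19]
2. form.y = 3  [footer.top = form.top]
3. form.w = 267  [form.w = status.w]
4. form.h = 34  [status.top = form.bottom + 19]

form = (x=129, y=3, w=267, h=34)
violated soft preferences: 17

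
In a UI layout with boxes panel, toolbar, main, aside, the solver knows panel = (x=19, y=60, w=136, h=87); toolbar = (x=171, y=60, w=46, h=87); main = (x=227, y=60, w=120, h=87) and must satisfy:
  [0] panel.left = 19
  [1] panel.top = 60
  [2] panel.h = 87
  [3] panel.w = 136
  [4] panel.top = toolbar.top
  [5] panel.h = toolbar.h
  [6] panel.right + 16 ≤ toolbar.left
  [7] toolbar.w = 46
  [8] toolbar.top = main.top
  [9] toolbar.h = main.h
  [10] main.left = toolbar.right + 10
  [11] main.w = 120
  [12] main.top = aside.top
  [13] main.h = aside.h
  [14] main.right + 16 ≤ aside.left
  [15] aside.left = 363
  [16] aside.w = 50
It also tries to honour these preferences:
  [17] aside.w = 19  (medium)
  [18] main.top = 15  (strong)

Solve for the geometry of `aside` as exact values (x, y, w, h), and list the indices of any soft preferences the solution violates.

1. aside.y = 60  [main.top = aside.top]
2. aside.h = 87  [main.h = aside.h]
3. aside.x = 363  [aside.left = 363]
4. aside.w = 50  [aside.w = 50]

aside = (x=363, y=60, w=50, h=87)
violated soft preferences: 17, 18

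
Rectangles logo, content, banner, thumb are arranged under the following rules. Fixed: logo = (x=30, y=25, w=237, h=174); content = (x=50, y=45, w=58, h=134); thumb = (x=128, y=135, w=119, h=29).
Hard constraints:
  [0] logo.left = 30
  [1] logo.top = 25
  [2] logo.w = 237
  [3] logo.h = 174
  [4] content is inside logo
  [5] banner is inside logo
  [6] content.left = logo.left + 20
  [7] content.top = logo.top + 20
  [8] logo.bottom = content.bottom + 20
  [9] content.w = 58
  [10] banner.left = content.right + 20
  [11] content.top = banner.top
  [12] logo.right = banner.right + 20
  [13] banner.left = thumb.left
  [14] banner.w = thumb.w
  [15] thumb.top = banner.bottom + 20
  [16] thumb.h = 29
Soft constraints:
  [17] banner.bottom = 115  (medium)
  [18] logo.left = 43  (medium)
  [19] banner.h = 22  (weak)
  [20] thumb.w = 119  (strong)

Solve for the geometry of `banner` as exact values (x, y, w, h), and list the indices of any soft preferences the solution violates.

banner = (x=128, y=45, w=119, h=70)
violated soft preferences: 18, 19

1. banner.x = 128  [banner.left = content.right + 20]
2. banner.y = 45  [content.top = banner.top]
3. banner.w = 119  [logo.right = banner.right + 20]
4. banner.h = 70  [thumb.top = banner.bottom + 20]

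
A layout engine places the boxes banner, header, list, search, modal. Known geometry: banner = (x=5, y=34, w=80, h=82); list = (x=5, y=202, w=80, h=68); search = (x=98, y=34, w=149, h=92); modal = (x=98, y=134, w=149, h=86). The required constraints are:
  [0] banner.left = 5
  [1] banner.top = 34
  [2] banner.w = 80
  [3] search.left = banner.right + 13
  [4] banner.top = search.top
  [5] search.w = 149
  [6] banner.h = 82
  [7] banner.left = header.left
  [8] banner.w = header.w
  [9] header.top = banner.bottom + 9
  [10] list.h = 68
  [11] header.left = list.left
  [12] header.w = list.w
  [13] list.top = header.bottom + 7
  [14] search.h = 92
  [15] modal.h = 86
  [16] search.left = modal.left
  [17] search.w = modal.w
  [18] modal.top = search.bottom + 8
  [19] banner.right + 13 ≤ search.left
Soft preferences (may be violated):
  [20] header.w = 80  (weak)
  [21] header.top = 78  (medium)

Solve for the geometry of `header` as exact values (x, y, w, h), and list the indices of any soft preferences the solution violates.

header = (x=5, y=125, w=80, h=70)
violated soft preferences: 21

1. header.x = 5  [banner.left = header.left]
2. header.w = 80  [banner.w = header.w]
3. header.y = 125  [header.top = banner.bottom + 9]
4. header.h = 70  [list.top = header.bottom + 7]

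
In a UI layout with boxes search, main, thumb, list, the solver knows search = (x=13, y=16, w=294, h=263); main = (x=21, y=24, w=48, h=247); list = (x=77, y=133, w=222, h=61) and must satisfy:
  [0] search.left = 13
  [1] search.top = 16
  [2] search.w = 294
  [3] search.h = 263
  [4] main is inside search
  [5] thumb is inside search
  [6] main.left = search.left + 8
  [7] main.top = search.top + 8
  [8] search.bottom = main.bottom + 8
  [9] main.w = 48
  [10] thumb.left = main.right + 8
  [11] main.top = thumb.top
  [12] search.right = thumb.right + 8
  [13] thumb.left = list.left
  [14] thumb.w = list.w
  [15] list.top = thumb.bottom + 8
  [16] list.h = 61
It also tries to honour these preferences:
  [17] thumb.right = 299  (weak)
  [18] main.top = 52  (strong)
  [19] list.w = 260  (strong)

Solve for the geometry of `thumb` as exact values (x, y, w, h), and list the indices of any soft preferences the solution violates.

thumb = (x=77, y=24, w=222, h=101)
violated soft preferences: 18, 19

1. thumb.x = 77  [thumb.left = main.right + 8]
2. thumb.y = 24  [main.top = thumb.top]
3. thumb.w = 222  [search.right = thumb.right + 8]
4. thumb.h = 101  [list.top = thumb.bottom + 8]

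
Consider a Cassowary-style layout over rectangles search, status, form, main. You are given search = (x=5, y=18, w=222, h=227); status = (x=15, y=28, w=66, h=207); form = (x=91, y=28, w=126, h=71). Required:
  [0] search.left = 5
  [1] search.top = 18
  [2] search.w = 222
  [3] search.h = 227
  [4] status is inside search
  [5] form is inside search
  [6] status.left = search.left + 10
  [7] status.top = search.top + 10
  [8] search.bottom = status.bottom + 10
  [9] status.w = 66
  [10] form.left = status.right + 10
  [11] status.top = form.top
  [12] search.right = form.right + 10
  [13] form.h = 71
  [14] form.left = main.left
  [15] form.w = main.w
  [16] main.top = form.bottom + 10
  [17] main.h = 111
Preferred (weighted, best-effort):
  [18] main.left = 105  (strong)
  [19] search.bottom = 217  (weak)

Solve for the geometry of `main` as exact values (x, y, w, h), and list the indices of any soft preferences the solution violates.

main = (x=91, y=109, w=126, h=111)
violated soft preferences: 18, 19

1. main.x = 91  [form.left = main.left]
2. main.w = 126  [form.w = main.w]
3. main.y = 109  [main.top = form.bottom + 10]
4. main.h = 111  [main.h = 111]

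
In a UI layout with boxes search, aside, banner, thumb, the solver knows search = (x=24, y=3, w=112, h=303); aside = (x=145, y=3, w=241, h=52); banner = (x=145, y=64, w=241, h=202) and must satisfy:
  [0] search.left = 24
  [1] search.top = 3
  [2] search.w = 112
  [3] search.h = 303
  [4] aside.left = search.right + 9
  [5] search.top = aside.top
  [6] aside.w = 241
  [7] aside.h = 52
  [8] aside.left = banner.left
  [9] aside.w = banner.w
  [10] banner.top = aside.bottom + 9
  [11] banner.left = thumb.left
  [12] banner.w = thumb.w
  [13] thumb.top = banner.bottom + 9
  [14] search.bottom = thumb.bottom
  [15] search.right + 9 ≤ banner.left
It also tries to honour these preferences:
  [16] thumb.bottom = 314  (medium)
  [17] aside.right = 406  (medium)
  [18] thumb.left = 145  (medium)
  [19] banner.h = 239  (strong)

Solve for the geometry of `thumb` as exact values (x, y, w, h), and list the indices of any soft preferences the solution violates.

1. thumb.x = 145  [banner.left = thumb.left]
2. thumb.w = 241  [banner.w = thumb.w]
3. thumb.y = 275  [thumb.top = banner.bottom + 9]
4. thumb.h = 31  [search.bottom = thumb.bottom]

thumb = (x=145, y=275, w=241, h=31)
violated soft preferences: 16, 17, 19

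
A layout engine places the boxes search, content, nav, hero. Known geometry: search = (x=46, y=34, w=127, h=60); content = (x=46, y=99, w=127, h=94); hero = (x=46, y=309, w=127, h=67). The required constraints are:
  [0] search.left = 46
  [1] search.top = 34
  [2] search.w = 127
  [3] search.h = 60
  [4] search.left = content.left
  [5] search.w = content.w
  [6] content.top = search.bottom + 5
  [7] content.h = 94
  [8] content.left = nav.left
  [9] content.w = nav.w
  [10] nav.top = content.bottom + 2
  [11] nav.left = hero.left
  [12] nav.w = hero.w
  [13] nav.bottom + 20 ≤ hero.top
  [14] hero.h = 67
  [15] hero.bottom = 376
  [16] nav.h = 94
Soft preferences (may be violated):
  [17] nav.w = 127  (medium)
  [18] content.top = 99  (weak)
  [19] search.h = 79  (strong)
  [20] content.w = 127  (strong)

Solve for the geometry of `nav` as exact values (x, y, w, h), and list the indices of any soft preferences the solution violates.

1. nav.x = 46  [content.left = nav.left]
2. nav.w = 127  [content.w = nav.w]
3. nav.y = 195  [nav.top = content.bottom + 2]
4. nav.h = 94  [nav.h = 94]

nav = (x=46, y=195, w=127, h=94)
violated soft preferences: 19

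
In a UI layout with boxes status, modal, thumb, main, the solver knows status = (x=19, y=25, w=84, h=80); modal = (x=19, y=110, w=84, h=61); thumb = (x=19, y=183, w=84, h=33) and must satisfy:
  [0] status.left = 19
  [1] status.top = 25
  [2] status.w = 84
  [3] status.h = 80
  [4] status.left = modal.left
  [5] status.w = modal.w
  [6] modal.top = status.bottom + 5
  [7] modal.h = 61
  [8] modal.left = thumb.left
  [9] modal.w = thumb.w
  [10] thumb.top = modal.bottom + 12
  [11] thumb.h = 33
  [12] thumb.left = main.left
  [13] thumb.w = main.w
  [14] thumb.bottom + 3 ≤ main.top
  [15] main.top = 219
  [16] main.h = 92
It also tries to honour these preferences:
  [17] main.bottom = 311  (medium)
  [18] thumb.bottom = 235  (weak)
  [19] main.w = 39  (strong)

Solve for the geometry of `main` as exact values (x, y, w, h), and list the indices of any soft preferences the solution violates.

main = (x=19, y=219, w=84, h=92)
violated soft preferences: 18, 19

1. main.x = 19  [thumb.left = main.left]
2. main.w = 84  [thumb.w = main.w]
3. main.y = 219  [main.top = 219]
4. main.h = 92  [main.h = 92]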